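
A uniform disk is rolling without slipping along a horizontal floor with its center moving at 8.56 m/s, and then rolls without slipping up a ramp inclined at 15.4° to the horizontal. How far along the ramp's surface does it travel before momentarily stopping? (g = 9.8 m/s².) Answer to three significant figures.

d ≈ 21.1 m

With I = (1/2)MR², the ratio k = I/(MR²) is 0.5.
Pure rolling means v = ωR; then KE = ½Mv² + ½I(v/R)² = ½(1+k)Mv² = (3/4)Mv².
Setting this equal to Mgh gives the vertical rise h = (1+k)v₀²/(2g) = 1.5×8.56²/(2×9.8) = 5.608 m.
The distance along the slope is d = h/sinθ = 5.608/sin15.4° ≈ 21.1 m.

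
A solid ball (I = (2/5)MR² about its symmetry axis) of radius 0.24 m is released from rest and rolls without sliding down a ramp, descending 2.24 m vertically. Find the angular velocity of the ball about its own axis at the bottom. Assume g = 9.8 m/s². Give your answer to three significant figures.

ω ≈ 23.3 rad/s

The moment of inertia is (2/5)MR², giving k ≡ I/(MR²) = 0.4.
Rolling without slipping gives ω = v/R, so the total kinetic energy is ½Mv² + ½Iω² = ½(1+k)Mv² = (7/10)Mv².
Energy conservation Mgh = ½(1+k)Mv² gives v = √(2gh/(1+k)) = √(2 × 9.8 × 2.24 / 1.4) = 5.6 m/s.
Then ω = v/R = 5.6 / 0.24 ≈ 23.3 rad/s.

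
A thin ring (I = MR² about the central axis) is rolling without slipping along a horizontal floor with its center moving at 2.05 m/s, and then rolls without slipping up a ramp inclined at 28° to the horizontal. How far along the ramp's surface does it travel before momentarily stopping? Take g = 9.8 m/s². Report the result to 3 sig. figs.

d ≈ 0.913 m

For this body I = MR², i.e. k = I/(MR²) = 1.
The rolling condition ω = v/R makes the rotational term ½I(v/R)² = ½kMv², so KE_total = ½(1+k)Mv² = Mv².
Setting this equal to Mgh gives the vertical rise h = (1+k)v₀²/(2g) = 2×2.05²/(2×9.8) = 0.4288 m.
Along the incline, d = h/sinθ = 0.4288/sin28° ≈ 0.913 m.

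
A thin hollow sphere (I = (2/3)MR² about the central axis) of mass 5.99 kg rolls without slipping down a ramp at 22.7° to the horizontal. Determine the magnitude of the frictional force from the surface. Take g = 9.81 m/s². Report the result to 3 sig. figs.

The moment of inertia is (2/3)MR², giving k ≡ I/(MR²) = 2/3.
Newton's second law down the slope: Mg sinθ − f = Ma. The torque equation fR = Iα (with α = a/R) gives f = kMa.
Combining, a = g sinθ/(1+k) and f = kMa = kMg sinθ/(1+k).
f = (2/3) × 5.99 × 9.81 × sin22.7° / 1.667 ≈ 9.07 N.

f ≈ 9.07 N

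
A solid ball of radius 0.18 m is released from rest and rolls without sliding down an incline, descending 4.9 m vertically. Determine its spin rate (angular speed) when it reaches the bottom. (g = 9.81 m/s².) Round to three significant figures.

ω ≈ 46.0 rad/s

Here I = (2/5)MR², so the shape factor k = I/(MR²) = 0.4.
The rolling condition ω = v/R makes the rotational term ½I(v/R)² = ½kMv², so KE_total = ½(1+k)Mv² = (7/10)Mv².
Energy conservation Mgh = ½(1+k)Mv² gives v = √(2gh/(1+k)) = √(2 × 9.81 × 4.9 / 1.4) = 8.287 m/s.
Then ω = v/R = 8.287 / 0.18 ≈ 46.0 rad/s.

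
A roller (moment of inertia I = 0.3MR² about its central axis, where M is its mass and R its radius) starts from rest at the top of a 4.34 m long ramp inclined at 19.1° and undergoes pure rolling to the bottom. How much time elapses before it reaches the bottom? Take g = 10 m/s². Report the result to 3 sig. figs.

Here I = 0.3MR², so the shape factor k = I/(MR²) = 0.3.
Newton's second law down the slope: Mg sinθ − f = Ma. The torque equation fR = Iα (with α = a/R) gives f = kMa.
Hence a = g sinθ/(1+k) = 10×sin19.1°/1.3 = 2.517 m/s².
Starting from rest, L = ½at², so t = √(2L/a) = √(2×4.34/2.517) ≈ 1.86 s.

t ≈ 1.86 s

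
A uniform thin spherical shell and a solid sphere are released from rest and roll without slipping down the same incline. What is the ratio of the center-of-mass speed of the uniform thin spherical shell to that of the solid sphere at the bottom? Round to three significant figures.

Each satisfies Mgh = ½(1+k)Mv² with k = I/(MR²), so v ∝ 1/√(1+k).
For the uniform thin spherical shell k = 2/3; for the solid sphere k = 0.4.
v₁/v₂ = √((1+k₂)/(1+k₁)) = √(1.4/1.667) ≈ 0.917.

v_ratio ≈ 0.917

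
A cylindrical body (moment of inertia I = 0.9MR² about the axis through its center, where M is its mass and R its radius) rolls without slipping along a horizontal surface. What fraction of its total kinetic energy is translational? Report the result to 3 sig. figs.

Here I = 0.9MR², so the shape factor k = I/(MR²) = 0.9.
Since ω = v/R, the translational part is ½Mv² and the rotational part is ½I(v/R)² = ½kMv²; the total is ½(1+k)Mv².
The translational fraction is therefore 1/(1+k) = 1/1.9 ≈ 0.526.

fraction ≈ 0.526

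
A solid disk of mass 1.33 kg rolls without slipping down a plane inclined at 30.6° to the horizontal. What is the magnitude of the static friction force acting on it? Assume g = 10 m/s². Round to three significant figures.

f ≈ 2.26 N

For this body I = (1/2)MR², i.e. k = I/(MR²) = 0.5.
Along the incline Mg sinθ − f = Ma, and torque about the center fR = Iα = kMR²(a/R) gives f = kMa.
Combining, a = g sinθ/(1+k) and f = kMa = kMg sinθ/(1+k).
f = 0.5 × 1.33 × 10 × sin30.6° / 1.5 ≈ 2.26 N.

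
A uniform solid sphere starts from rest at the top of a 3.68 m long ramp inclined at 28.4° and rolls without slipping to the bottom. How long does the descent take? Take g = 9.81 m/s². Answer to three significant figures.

With I = (2/5)MR², the ratio k = I/(MR²) is 0.4.
Translational: Mg sinθ − f = Ma. Rotational about the CM: fR = Iα = kMRa, so f = kMa.
Hence a = g sinθ/(1+k) = 9.81×sin28.4°/1.4 = 3.333 m/s².
Starting from rest, L = ½at², so t = √(2L/a) = √(2×3.68/3.333) ≈ 1.49 s.

t ≈ 1.49 s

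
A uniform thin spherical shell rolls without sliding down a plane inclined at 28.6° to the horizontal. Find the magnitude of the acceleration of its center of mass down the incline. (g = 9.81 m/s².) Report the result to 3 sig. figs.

a ≈ 2.82 m/s²

For this body I = (2/3)MR², i.e. k = I/(MR²) = 2/3.
Along the incline Mg sinθ − f = Ma, and torque about the center fR = Iα = kMR²(a/R) gives f = kMa.
Eliminating f: Mg sinθ = (1+k)Ma, so a = g sinθ/(1+k) = 9.81 × sin28.6° / 1.667 ≈ 2.82 m/s².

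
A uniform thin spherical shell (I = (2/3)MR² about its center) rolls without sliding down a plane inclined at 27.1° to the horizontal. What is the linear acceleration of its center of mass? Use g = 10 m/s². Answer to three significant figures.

The moment of inertia is (2/3)MR², giving k ≡ I/(MR²) = 2/3.
Newton's second law down the slope: Mg sinθ − f = Ma. The torque equation fR = Iα (with α = a/R) gives f = kMa.
Eliminating f: Mg sinθ = (1+k)Ma, so a = g sinθ/(1+k) = 10 × sin27.1° / 1.667 ≈ 2.73 m/s².

a ≈ 2.73 m/s²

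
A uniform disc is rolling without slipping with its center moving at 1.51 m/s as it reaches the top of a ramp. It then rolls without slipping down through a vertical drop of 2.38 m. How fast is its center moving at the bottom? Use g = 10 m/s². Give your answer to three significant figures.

v ≈ 5.83 m/s

With I = (1/2)MR², the ratio k = I/(MR²) is 0.5.
The rolling condition ω = v/R makes the rotational term ½I(v/R)² = ½kMv², so KE_total = ½(1+k)Mv² = (3/4)Mv².
Energy conservation: (3/4)Mv₀² + Mgh = (3/4)Mv², so v² = v₀² + 2gh/(1+k).
v = √(1.51² + 2×10×2.38/1.5) = √34.01 ≈ 5.83 m/s.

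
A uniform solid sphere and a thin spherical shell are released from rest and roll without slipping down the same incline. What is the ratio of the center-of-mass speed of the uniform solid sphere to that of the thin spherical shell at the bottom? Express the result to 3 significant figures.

v_ratio ≈ 1.09

Each satisfies Mgh = ½(1+k)Mv² with k = I/(MR²), so v ∝ 1/√(1+k).
For the uniform solid sphere k = 0.4; for the thin spherical shell k = 2/3.
v₁/v₂ = √((1+k₂)/(1+k₁)) = √(1.667/1.4) ≈ 1.09.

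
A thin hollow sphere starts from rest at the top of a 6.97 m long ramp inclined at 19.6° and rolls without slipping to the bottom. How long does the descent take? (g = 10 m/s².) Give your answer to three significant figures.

For this body I = (2/3)MR², i.e. k = I/(MR²) = 2/3.
Along the incline Mg sinθ − f = Ma, and torque about the center fR = Iα = kMR²(a/R) gives f = kMa.
Hence a = g sinθ/(1+k) = 10×sin19.6°/1.667 = 2.013 m/s².
Starting from rest, L = ½at², so t = √(2L/a) = √(2×6.97/2.013) ≈ 2.63 s.

t ≈ 2.63 s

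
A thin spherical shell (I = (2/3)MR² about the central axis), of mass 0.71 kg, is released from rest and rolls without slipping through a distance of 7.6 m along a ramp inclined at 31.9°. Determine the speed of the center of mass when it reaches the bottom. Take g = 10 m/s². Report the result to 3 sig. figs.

With I = (2/3)MR², the ratio k = I/(MR²) is 2/3.
The rolling condition ω = v/R makes the rotational term ½I(v/R)² = ½kMv², so KE_total = ½(1+k)Mv² = (5/6)Mv².
The vertical drop is h = L sinθ = 7.6 × sin31.9° = 4.016 m.
Energy conservation: Mgh = (5/6)Mv², so v = √(2gh/(1+k)) = √(2 × 10 × 4.016 / 1.667) ≈ 6.94 m/s.

v ≈ 6.94 m/s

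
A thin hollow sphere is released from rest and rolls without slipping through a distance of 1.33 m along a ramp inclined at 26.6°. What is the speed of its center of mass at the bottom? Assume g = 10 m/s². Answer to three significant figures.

v ≈ 2.67 m/s

Here I = (2/3)MR², so the shape factor k = I/(MR²) = 2/3.
Since it rolls without slipping, ω = v/R and KE = ½Mv² + ½Iω² = ½(1+k)Mv² = (5/6)Mv².
The vertical drop is h = L sinθ = 1.33 × sin26.6° = 0.5955 m.
Setting Mgh = (5/6)Mv² gives v = √(2gh/(1+k)) = √(2·10·0.5955/1.667) ≈ 2.67 m/s.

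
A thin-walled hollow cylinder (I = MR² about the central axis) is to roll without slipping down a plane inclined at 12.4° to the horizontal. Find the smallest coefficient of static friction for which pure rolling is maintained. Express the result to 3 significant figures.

μ_min ≈ 0.110

The moment of inertia is MR², giving k ≡ I/(MR²) = 1.
Translational: Mg sinθ − f = Ma. Rotational about the CM: fR = Iα = kMRa, so f = kMa.
These give a = g sinθ/(1+k) and the required friction f = kMg sinθ/(1+k).
The normal force is N = Mg cosθ, so μ_min = f/N = k tanθ/(1+k).
μ_min = 1 × tan12.4° / 2 ≈ 0.110.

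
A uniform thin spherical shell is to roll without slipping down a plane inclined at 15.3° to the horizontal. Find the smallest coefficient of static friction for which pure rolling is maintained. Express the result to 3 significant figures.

μ_min ≈ 0.109

Here I = (2/3)MR², so the shape factor k = I/(MR²) = 2/3.
Newton's second law down the slope: Mg sinθ − f = Ma. The torque equation fR = Iα (with α = a/R) gives f = kMa.
These give a = g sinθ/(1+k) and the required friction f = kMg sinθ/(1+k).
The normal force is N = Mg cosθ, so μ_min = f/N = k tanθ/(1+k).
μ_min = (2/3) × tan15.3° / 1.667 ≈ 0.109.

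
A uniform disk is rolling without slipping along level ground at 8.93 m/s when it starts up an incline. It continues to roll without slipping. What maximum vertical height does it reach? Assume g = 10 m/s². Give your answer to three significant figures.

Here I = (1/2)MR², so the shape factor k = I/(MR²) = 0.5.
Pure rolling means v = ωR; then KE = ½Mv² + ½I(v/R)² = ½(1+k)Mv² = (3/4)Mv².
All of this converts to potential energy at the highest point: (3/4)Mv₀² = Mgh.
Thus h = (1+k)v₀²/(2g) = 1.5 × 8.93² / (2 × 10) ≈ 5.98 m.

h ≈ 5.98 m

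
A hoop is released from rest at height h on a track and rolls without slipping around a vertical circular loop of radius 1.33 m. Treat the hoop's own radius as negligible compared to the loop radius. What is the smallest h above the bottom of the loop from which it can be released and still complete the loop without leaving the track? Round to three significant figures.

h_min ≈ 3.99 m

For this body I = MR², i.e. k = I/(MR²) = 1.
At the top of the loop, the minimum-contact condition is Mg = Mv_top²/r, so v_top² = gr.
With ω = v/R, the kinetic energy at speed v is ½(1+k)Mv² = Mv².
Energy conservation from release (height h) to the top (height 2r): Mgh = Mg(2r) + M·gr.
Thus h_min = 2r + (1+k)r/2 = r(2 + 2/2) = 1.33 × 3 ≈ 3.99 m.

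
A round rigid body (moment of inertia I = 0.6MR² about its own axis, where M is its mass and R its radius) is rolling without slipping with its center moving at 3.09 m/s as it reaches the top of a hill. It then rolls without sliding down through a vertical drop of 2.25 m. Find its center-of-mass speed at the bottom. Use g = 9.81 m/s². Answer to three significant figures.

v ≈ 6.09 m/s

Here I = 0.6MR², so the shape factor k = I/(MR²) = 0.6.
The rolling condition ω = v/R makes the rotational term ½I(v/R)² = ½kMv², so KE_total = ½(1+k)Mv² = (4/5)Mv².
Energy conservation: (4/5)Mv₀² + Mgh = (4/5)Mv², so v² = v₀² + 2gh/(1+k).
v = √(3.09² + 2×9.81×2.25/1.6) = √37.14 ≈ 6.09 m/s.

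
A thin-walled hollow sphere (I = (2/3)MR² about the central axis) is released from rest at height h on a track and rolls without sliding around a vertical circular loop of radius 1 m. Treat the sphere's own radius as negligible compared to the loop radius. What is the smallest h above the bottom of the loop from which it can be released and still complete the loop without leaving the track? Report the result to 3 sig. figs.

The moment of inertia is (2/3)MR², giving k ≡ I/(MR²) = 2/3.
At the top, contact is just lost when gravity alone supplies the centripetal force: Mg = Mv_top²/r, i.e. v_top² = gr.
With ω = v/R, the kinetic energy at speed v is ½(1+k)Mv² = (5/6)Mv².
Energy conservation from release (height h) to the top (height 2r): Mgh = Mg(2r) + (5/6)M·gr.
Thus h_min = 2r + (1+k)r/2 = r(2 + 1.667/2) = 1 × 2.833 ≈ 2.83 m.

h_min ≈ 2.83 m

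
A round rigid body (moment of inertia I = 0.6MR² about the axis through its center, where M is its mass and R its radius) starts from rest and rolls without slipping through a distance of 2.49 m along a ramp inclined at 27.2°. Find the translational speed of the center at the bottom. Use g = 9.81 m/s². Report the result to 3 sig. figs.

The moment of inertia is 0.6MR², giving k ≡ I/(MR²) = 0.6.
Pure rolling means v = ωR; then KE = ½Mv² + ½I(v/R)² = ½(1+k)Mv² = (4/5)Mv².
The vertical drop is h = L sinθ = 2.49 × sin27.2° = 1.138 m.
Energy conservation: Mgh = (4/5)Mv², so v = √(2gh/(1+k)) = √(2 × 9.81 × 1.138 / 1.6) ≈ 3.74 m/s.

v ≈ 3.74 m/s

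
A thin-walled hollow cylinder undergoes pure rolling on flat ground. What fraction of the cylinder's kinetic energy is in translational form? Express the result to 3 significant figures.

fraction ≈ 0.500

The moment of inertia is MR², giving k ≡ I/(MR²) = 1.
With ω = v/R, KE_trans = ½Mv² and KE_rot = ½Iω² = ½kMv², so KE_total = ½(1+k)Mv².
The translational fraction is therefore 1/(1+k) = 1/2 ≈ 0.500.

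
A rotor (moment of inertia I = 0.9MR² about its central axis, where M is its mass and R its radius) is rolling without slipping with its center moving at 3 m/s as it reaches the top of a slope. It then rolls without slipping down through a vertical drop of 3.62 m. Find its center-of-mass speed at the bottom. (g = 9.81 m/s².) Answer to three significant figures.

Here I = 0.9MR², so the shape factor k = I/(MR²) = 0.9.
Rolling without slipping gives ω = v/R, so the total kinetic energy is ½Mv² + ½Iω² = ½(1+k)Mv² = (19/20)Mv².
Energy conservation: (19/20)Mv₀² + Mgh = (19/20)Mv², so v² = v₀² + 2gh/(1+k).
v = √(3² + 2×9.81×3.62/1.9) = √46.38 ≈ 6.81 m/s.

v ≈ 6.81 m/s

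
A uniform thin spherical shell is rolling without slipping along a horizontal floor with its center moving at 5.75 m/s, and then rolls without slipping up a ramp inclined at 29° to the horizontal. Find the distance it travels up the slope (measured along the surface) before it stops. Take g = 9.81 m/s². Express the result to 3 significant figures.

Here I = (2/3)MR², so the shape factor k = I/(MR²) = 2/3.
Rolling without slipping gives ω = v/R, so the total kinetic energy is ½Mv² + ½Iω² = ½(1+k)Mv² = (5/6)Mv².
Setting this equal to Mgh gives the vertical rise h = (1+k)v₀²/(2g) = 1.667×5.75²/(2×9.81) = 2.809 m.
Along the incline, d = h/sinθ = 2.809/sin29° ≈ 5.79 m.

d ≈ 5.79 m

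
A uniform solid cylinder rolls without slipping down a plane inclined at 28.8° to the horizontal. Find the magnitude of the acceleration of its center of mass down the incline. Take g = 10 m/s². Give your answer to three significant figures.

With I = (1/2)MR², the ratio k = I/(MR²) is 0.5.
Newton's second law down the slope: Mg sinθ − f = Ma. The torque equation fR = Iα (with α = a/R) gives f = kMa.
Eliminating f: Mg sinθ = (1+k)Ma, so a = g sinθ/(1+k) = 10 × sin28.8° / 1.5 ≈ 3.21 m/s².

a ≈ 3.21 m/s²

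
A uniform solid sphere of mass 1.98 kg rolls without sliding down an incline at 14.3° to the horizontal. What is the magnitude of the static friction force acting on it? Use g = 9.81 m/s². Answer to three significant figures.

f ≈ 1.37 N

For this body I = (2/5)MR², i.e. k = I/(MR²) = 0.4.
Translational: Mg sinθ − f = Ma. Rotational about the CM: fR = Iα = kMRa, so f = kMa.
Combining, a = g sinθ/(1+k) and f = kMa = kMg sinθ/(1+k).
f = 0.4 × 1.98 × 9.81 × sin14.3° / 1.4 ≈ 1.37 N.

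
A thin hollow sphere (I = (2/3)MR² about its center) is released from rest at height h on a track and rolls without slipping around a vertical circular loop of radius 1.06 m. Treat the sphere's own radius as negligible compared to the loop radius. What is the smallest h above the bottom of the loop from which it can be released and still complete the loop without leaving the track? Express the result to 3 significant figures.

For this body I = (2/3)MR², i.e. k = I/(MR²) = 2/3.
At the top of the loop, the minimum-contact condition is Mg = Mv_top²/r, so v_top² = gr.
With ω = v/R, the kinetic energy at speed v is ½(1+k)Mv² = (5/6)Mv².
Energy conservation from release (height h) to the top (height 2r): Mgh = Mg(2r) + (5/6)M·gr.
Thus h_min = 2r + (1+k)r/2 = r(2 + 1.667/2) = 1.06 × 2.833 ≈ 3.00 m.

h_min ≈ 3.00 m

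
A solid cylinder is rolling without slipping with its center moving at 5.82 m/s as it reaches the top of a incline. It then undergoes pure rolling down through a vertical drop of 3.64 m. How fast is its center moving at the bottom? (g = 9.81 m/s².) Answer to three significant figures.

v ≈ 9.03 m/s

The moment of inertia is (1/2)MR², giving k ≡ I/(MR²) = 0.5.
Pure rolling means v = ωR; then KE = ½Mv² + ½I(v/R)² = ½(1+k)Mv² = (3/4)Mv².
Conserving energy between top and bottom: (3/4)Mv² = (3/4)Mv₀² + Mgh, hence v² = v₀² + 2gh/(1+k).
v = √(5.82² + 2×9.81×3.64/1.5) = √81.48 ≈ 9.03 m/s.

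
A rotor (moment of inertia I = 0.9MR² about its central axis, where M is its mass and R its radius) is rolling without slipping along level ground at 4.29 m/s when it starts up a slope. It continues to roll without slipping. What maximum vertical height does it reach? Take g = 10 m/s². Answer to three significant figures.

For this body I = 0.9MR², i.e. k = I/(MR²) = 0.9.
Pure rolling means v = ωR; then KE = ½Mv² + ½I(v/R)² = ½(1+k)Mv² = (19/20)Mv².
All of this converts to potential energy at the highest point: (19/20)Mv₀² = Mgh.
Thus h = (1+k)v₀²/(2g) = 1.9 × 4.29² / (2 × 10) ≈ 1.75 m.

h ≈ 1.75 m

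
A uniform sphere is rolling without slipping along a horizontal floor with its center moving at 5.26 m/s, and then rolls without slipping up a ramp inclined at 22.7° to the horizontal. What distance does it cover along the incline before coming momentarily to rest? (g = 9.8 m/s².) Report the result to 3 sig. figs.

d ≈ 5.12 m

For this body I = (2/5)MR², i.e. k = I/(MR²) = 0.4.
Since it rolls without slipping, ω = v/R and KE = ½Mv² + ½Iω² = ½(1+k)Mv² = (7/10)Mv².
Setting this equal to Mgh gives the vertical rise h = (1+k)v₀²/(2g) = 1.4×5.26²/(2×9.8) = 1.976 m.
Along the incline, d = h/sinθ = 1.976/sin22.7° ≈ 5.12 m.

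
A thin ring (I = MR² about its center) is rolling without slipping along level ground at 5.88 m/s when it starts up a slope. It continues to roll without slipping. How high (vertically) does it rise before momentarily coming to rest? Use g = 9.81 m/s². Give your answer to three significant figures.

h ≈ 3.52 m

For this body I = MR², i.e. k = I/(MR²) = 1.
Pure rolling means v = ωR; then KE = ½Mv² + ½I(v/R)² = ½(1+k)Mv² = Mv².
All of this converts to potential energy at the highest point: Mv₀² = Mgh.
Thus h = (1+k)v₀²/(2g) = 2 × 5.88² / (2 × 9.81) ≈ 3.52 m.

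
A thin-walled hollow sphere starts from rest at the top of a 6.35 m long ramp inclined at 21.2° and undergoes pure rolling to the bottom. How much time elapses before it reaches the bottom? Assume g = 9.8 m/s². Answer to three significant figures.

t ≈ 2.44 s

Here I = (2/3)MR², so the shape factor k = I/(MR²) = 2/3.
Along the incline Mg sinθ − f = Ma, and torque about the center fR = Iα = kMR²(a/R) gives f = kMa.
Hence a = g sinθ/(1+k) = 9.8×sin21.2°/1.667 = 2.126 m/s².
With constant a from rest, t = √(2L/a) = √(2·6.35/2.126) ≈ 2.44 s.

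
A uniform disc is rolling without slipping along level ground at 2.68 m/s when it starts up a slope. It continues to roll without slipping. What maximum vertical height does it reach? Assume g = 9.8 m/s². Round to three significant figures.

The moment of inertia is (1/2)MR², giving k ≡ I/(MR²) = 0.5.
Rolling without slipping gives ω = v/R, so the total kinetic energy is ½Mv² + ½Iω² = ½(1+k)Mv² = (3/4)Mv².
At the top the kinetic energy is zero, so (3/4)Mv₀² = Mgh.
Thus h = (1+k)v₀²/(2g) = 1.5 × 2.68² / (2 × 9.8) ≈ 0.550 m.

h ≈ 0.550 m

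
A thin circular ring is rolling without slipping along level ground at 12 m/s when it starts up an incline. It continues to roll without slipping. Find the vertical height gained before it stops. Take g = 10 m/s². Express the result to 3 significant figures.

The moment of inertia is MR², giving k ≡ I/(MR²) = 1.
The rolling condition ω = v/R makes the rotational term ½I(v/R)² = ½kMv², so KE_total = ½(1+k)Mv² = Mv².
At the top the kinetic energy is zero, so Mv₀² = Mgh.
Thus h = (1+k)v₀²/(2g) = 2 × 12² / (2 × 10) ≈ 14.4 m.

h ≈ 14.4 m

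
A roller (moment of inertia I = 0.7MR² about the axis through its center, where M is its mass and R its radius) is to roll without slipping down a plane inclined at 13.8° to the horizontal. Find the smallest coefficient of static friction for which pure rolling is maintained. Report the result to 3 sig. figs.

μ_min ≈ 0.101

The moment of inertia is 0.7MR², giving k ≡ I/(MR²) = 0.7.
Translational: Mg sinθ − f = Ma. Rotational about the CM: fR = Iα = kMRa, so f = kMa.
These give a = g sinθ/(1+k) and the required friction f = kMg sinθ/(1+k).
With N = Mg cosθ, the no-slip condition f ≤ μN gives μ_min = f/N = k tanθ/(1+k).
μ_min = 0.7 × tan13.8° / 1.7 ≈ 0.101.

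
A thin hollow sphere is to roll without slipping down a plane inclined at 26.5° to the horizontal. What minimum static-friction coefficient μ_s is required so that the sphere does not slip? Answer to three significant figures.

For this body I = (2/3)MR², i.e. k = I/(MR²) = 2/3.
Along the incline Mg sinθ − f = Ma, and torque about the center fR = Iα = kMR²(a/R) gives f = kMa.
These give a = g sinθ/(1+k) and the required friction f = kMg sinθ/(1+k).
With N = Mg cosθ, the no-slip condition f ≤ μN gives μ_min = f/N = k tanθ/(1+k).
μ_min = (2/3) × tan26.5° / 1.667 ≈ 0.199.

μ_min ≈ 0.199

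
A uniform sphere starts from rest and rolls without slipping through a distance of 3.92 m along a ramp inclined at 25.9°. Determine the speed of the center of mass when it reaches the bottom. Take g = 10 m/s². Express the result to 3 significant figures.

v ≈ 4.95 m/s

For this body I = (2/5)MR², i.e. k = I/(MR²) = 0.4.
The rolling condition ω = v/R makes the rotational term ½I(v/R)² = ½kMv², so KE_total = ½(1+k)Mv² = (7/10)Mv².
The vertical drop is h = L sinθ = 3.92 × sin25.9° = 1.712 m.
Energy conservation: Mgh = (7/10)Mv², so v = √(2gh/(1+k)) = √(2 × 10 × 1.712 / 1.4) ≈ 4.95 m/s.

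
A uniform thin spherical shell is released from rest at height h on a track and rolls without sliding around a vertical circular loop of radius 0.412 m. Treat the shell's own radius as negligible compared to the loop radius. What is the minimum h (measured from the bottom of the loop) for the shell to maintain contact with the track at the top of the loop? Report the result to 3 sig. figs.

The moment of inertia is (2/3)MR², giving k ≡ I/(MR²) = 2/3.
At the top of the loop, the minimum-contact condition is Mg = Mv_top²/r, so v_top² = gr.
With ω = v/R, the kinetic energy at speed v is ½(1+k)Mv² = (5/6)Mv².
Energy conservation from release (height h) to the top (height 2r): Mgh = Mg(2r) + (5/6)M·gr.
Thus h_min = 2r + (1+k)r/2 = r(2 + 1.667/2) = 0.412 × 2.833 ≈ 1.17 m.

h_min ≈ 1.17 m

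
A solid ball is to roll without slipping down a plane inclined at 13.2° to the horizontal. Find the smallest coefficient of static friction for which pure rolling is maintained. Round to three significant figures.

With I = (2/5)MR², the ratio k = I/(MR²) is 0.4.
Newton's second law down the slope: Mg sinθ − f = Ma. The torque equation fR = Iα (with α = a/R) gives f = kMa.
These give a = g sinθ/(1+k) and the required friction f = kMg sinθ/(1+k).
With N = Mg cosθ, the no-slip condition f ≤ μN gives μ_min = f/N = k tanθ/(1+k).
μ_min = 0.4 × tan13.2° / 1.4 ≈ 0.0670.

μ_min ≈ 0.0670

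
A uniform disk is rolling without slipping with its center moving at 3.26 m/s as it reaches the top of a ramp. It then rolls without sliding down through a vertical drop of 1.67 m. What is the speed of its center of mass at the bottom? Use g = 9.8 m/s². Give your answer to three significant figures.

v ≈ 5.70 m/s

The moment of inertia is (1/2)MR², giving k ≡ I/(MR²) = 0.5.
Since it rolls without slipping, ω = v/R and KE = ½Mv² + ½Iω² = ½(1+k)Mv² = (3/4)Mv².
Conserving energy between top and bottom: (3/4)Mv² = (3/4)Mv₀² + Mgh, hence v² = v₀² + 2gh/(1+k).
v = √(3.26² + 2×9.8×1.67/1.5) = √32.45 ≈ 5.70 m/s.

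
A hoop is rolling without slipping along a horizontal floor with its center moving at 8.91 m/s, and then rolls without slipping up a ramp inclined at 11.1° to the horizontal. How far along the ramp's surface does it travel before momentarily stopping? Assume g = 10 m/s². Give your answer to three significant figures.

d ≈ 41.2 m

With I = MR², the ratio k = I/(MR²) is 1.
Rolling without slipping gives ω = v/R, so the total kinetic energy is ½Mv² + ½Iω² = ½(1+k)Mv² = Mv².
Setting this equal to Mgh gives the vertical rise h = (1+k)v₀²/(2g) = 2×8.91²/(2×10) = 7.939 m.
The distance along the slope is d = h/sinθ = 7.939/sin11.1° ≈ 41.2 m.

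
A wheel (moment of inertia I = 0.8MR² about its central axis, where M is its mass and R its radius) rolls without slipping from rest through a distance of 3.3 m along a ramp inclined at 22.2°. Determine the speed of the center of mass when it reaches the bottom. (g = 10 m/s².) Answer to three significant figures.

The moment of inertia is 0.8MR², giving k ≡ I/(MR²) = 0.8.
Rolling without slipping gives ω = v/R, so the total kinetic energy is ½Mv² + ½Iω² = ½(1+k)Mv² = (9/10)Mv².
The vertical drop is h = L sinθ = 3.3 × sin22.2° = 1.247 m.
Energy conservation: Mgh = (9/10)Mv², so v = √(2gh/(1+k)) = √(2 × 10 × 1.247 / 1.8) ≈ 3.72 m/s.

v ≈ 3.72 m/s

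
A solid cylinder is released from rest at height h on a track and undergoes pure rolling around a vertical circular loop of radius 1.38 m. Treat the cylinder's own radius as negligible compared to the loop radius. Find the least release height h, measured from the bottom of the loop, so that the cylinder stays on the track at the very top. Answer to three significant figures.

h_min ≈ 3.80 m

With I = (1/2)MR², the ratio k = I/(MR²) is 0.5.
At the top, contact is just lost when gravity alone supplies the centripetal force: Mg = Mv_top²/r, i.e. v_top² = gr.
With ω = v/R, the kinetic energy at speed v is ½(1+k)Mv² = (3/4)Mv².
Energy conservation from release (height h) to the top (height 2r): Mgh = Mg(2r) + (3/4)M·gr.
Thus h_min = 2r + (1+k)r/2 = r(2 + 1.5/2) = 1.38 × 2.75 ≈ 3.80 m.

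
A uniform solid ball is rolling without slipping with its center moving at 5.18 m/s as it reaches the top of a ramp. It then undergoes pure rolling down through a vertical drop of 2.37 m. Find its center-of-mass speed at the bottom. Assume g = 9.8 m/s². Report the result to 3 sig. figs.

v ≈ 7.75 m/s

The moment of inertia is (2/5)MR², giving k ≡ I/(MR²) = 0.4.
Pure rolling means v = ωR; then KE = ½Mv² + ½I(v/R)² = ½(1+k)Mv² = (7/10)Mv².
Energy conservation: (7/10)Mv₀² + Mgh = (7/10)Mv², so v² = v₀² + 2gh/(1+k).
v = √(5.18² + 2×9.8×2.37/1.4) = √60.01 ≈ 7.75 m/s.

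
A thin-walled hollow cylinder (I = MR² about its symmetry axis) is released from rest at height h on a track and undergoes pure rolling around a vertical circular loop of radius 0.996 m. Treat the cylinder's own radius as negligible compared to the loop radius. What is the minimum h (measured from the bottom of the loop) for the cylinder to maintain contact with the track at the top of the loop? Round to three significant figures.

h_min ≈ 2.99 m

With I = MR², the ratio k = I/(MR²) is 1.
At the top, contact is just lost when gravity alone supplies the centripetal force: Mg = Mv_top²/r, i.e. v_top² = gr.
With ω = v/R, the kinetic energy at speed v is ½(1+k)Mv² = Mv².
Energy conservation from release (height h) to the top (height 2r): Mgh = Mg(2r) + M·gr.
Thus h_min = 2r + (1+k)r/2 = r(2 + 2/2) = 0.996 × 3 ≈ 2.99 m.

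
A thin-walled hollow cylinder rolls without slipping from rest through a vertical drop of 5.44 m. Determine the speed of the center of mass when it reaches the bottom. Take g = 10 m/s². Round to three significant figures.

With I = MR², the ratio k = I/(MR²) is 1.
Rolling without slipping gives ω = v/R, so the total kinetic energy is ½Mv² + ½Iω² = ½(1+k)Mv² = Mv².
Energy conservation: Mgh = Mv², so v = √(2gh/(1+k)) = √(2 × 10 × 5.44 / 2) ≈ 7.38 m/s.

v ≈ 7.38 m/s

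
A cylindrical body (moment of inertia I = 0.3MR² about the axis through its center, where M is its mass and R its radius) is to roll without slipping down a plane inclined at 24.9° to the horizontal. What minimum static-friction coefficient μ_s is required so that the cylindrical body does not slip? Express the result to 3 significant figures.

μ_min ≈ 0.107

With I = 0.3MR², the ratio k = I/(MR²) is 0.3.
Along the incline Mg sinθ − f = Ma, and torque about the center fR = Iα = kMR²(a/R) gives f = kMa.
These give a = g sinθ/(1+k) and the required friction f = kMg sinθ/(1+k).
With N = Mg cosθ, the no-slip condition f ≤ μN gives μ_min = f/N = k tanθ/(1+k).
μ_min = 0.3 × tan24.9° / 1.3 ≈ 0.107.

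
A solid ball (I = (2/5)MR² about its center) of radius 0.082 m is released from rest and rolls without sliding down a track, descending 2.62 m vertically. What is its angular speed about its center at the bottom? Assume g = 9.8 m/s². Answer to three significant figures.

With I = (2/5)MR², the ratio k = I/(MR²) is 0.4.
The rolling condition ω = v/R makes the rotational term ½I(v/R)² = ½kMv², so KE_total = ½(1+k)Mv² = (7/10)Mv².
Energy conservation Mgh = ½(1+k)Mv² gives v = √(2gh/(1+k)) = √(2 × 9.8 × 2.62 / 1.4) = 6.056 m/s.
Then ω = v/R = 6.056 / 0.082 ≈ 73.9 rad/s.

ω ≈ 73.9 rad/s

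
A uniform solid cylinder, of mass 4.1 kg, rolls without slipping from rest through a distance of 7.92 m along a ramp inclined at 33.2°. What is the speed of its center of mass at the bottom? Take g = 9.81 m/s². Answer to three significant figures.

v ≈ 7.53 m/s

With I = (1/2)MR², the ratio k = I/(MR²) is 0.5.
The rolling condition ω = v/R makes the rotational term ½I(v/R)² = ½kMv², so KE_total = ½(1+k)Mv² = (3/4)Mv².
The vertical drop is h = L sinθ = 7.92 × sin33.2° = 4.337 m.
Energy conservation: Mgh = (3/4)Mv², so v = √(2gh/(1+k)) = √(2 × 9.81 × 4.337 / 1.5) ≈ 7.53 m/s.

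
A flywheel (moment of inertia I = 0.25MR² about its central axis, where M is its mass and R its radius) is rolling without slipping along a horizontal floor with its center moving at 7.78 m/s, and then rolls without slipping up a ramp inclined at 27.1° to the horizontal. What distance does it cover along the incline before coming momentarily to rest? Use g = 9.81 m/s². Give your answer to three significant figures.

Here I = 0.25MR², so the shape factor k = I/(MR²) = 0.25.
Rolling without slipping gives ω = v/R, so the total kinetic energy is ½Mv² + ½Iω² = ½(1+k)Mv² = (5/8)Mv².
Setting this equal to Mgh gives the vertical rise h = (1+k)v₀²/(2g) = 1.25×7.78²/(2×9.81) = 3.856 m.
The distance along the slope is d = h/sinθ = 3.856/sin27.1° ≈ 8.47 m.

d ≈ 8.47 m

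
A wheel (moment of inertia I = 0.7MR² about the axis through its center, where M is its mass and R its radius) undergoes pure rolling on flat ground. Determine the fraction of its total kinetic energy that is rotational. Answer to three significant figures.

For this body I = 0.7MR², i.e. k = I/(MR²) = 0.7.
With ω = v/R, KE_trans = ½Mv² and KE_rot = ½Iω² = ½kMv², so KE_total = ½(1+k)Mv².
The rotational fraction is therefore k/(1+k) = 0.7/1.7 ≈ 0.412.

fraction ≈ 0.412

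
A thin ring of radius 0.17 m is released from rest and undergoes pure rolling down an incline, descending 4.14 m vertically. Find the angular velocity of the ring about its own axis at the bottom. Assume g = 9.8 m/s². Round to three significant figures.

For this body I = MR², i.e. k = I/(MR²) = 1.
Pure rolling means v = ωR; then KE = ½Mv² + ½I(v/R)² = ½(1+k)Mv² = Mv².
Energy conservation Mgh = ½(1+k)Mv² gives v = √(2gh/(1+k)) = √(2 × 9.8 × 4.14 / 2) = 6.37 m/s.
The angular speed follows from ω = v/R = 6.37/0.17 ≈ 37.5 rad/s.

ω ≈ 37.5 rad/s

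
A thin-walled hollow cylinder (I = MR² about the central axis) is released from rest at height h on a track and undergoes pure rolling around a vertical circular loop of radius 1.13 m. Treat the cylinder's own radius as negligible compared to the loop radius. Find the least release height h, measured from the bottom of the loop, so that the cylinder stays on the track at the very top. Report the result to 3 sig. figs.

h_min ≈ 3.39 m

Here I = MR², so the shape factor k = I/(MR²) = 1.
At the top of the loop, the minimum-contact condition is Mg = Mv_top²/r, so v_top² = gr.
With ω = v/R, the kinetic energy at speed v is ½(1+k)Mv² = Mv².
Energy conservation from release (height h) to the top (height 2r): Mgh = Mg(2r) + M·gr.
Thus h_min = 2r + (1+k)r/2 = r(2 + 2/2) = 1.13 × 3 ≈ 3.39 m.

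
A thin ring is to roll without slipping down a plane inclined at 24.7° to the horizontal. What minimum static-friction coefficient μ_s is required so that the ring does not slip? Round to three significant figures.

For this body I = MR², i.e. k = I/(MR²) = 1.
Newton's second law down the slope: Mg sinθ − f = Ma. The torque equation fR = Iα (with α = a/R) gives f = kMa.
These give a = g sinθ/(1+k) and the required friction f = kMg sinθ/(1+k).
With N = Mg cosθ, the no-slip condition f ≤ μN gives μ_min = f/N = k tanθ/(1+k).
μ_min = 1 × tan24.7° / 2 ≈ 0.230.

μ_min ≈ 0.230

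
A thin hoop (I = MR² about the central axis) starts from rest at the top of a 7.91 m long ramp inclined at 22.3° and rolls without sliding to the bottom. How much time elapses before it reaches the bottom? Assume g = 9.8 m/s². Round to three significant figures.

t ≈ 2.92 s

For this body I = MR², i.e. k = I/(MR²) = 1.
Translational: Mg sinθ − f = Ma. Rotational about the CM: fR = Iα = kMRa, so f = kMa.
Hence a = g sinθ/(1+k) = 9.8×sin22.3°/2 = 1.859 m/s².
Starting from rest, L = ½at², so t = √(2L/a) = √(2×7.91/1.859) ≈ 2.92 s.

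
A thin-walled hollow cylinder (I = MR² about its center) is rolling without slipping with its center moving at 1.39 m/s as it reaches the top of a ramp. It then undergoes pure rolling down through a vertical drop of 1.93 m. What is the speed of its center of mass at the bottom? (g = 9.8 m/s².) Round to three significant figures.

The moment of inertia is MR², giving k ≡ I/(MR²) = 1.
The rolling condition ω = v/R makes the rotational term ½I(v/R)² = ½kMv², so KE_total = ½(1+k)Mv² = Mv².
Conserving energy between top and bottom: Mv² = Mv₀² + Mgh, hence v² = v₀² + 2gh/(1+k).
v = √(1.39² + 2×9.8×1.93/2) = √20.85 ≈ 4.57 m/s.

v ≈ 4.57 m/s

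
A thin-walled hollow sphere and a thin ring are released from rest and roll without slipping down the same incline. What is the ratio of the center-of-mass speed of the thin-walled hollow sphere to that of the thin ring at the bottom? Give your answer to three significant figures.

Each satisfies Mgh = ½(1+k)Mv² with k = I/(MR²), so v ∝ 1/√(1+k).
For the thin-walled hollow sphere k = 2/3; for the thin ring k = 1.
v₁/v₂ = √((1+k₂)/(1+k₁)) = √(2/1.667) ≈ 1.10.

v_ratio ≈ 1.10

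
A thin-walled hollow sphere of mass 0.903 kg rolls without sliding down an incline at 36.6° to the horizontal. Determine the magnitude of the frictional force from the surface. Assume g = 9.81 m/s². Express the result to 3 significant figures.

Here I = (2/3)MR², so the shape factor k = I/(MR²) = 2/3.
Translational: Mg sinθ − f = Ma. Rotational about the CM: fR = Iα = kMRa, so f = kMa.
Combining, a = g sinθ/(1+k) and f = kMa = kMg sinθ/(1+k).
f = (2/3) × 0.903 × 9.81 × sin36.6° / 1.667 ≈ 2.11 N.

f ≈ 2.11 N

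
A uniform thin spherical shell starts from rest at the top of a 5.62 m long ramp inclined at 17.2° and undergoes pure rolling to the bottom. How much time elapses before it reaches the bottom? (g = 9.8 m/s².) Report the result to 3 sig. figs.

For this body I = (2/3)MR², i.e. k = I/(MR²) = 2/3.
Along the incline Mg sinθ − f = Ma, and torque about the center fR = Iα = kMR²(a/R) gives f = kMa.
Hence a = g sinθ/(1+k) = 9.8×sin17.2°/1.667 = 1.739 m/s².
With constant a from rest, t = √(2L/a) = √(2·5.62/1.739) ≈ 2.54 s.

t ≈ 2.54 s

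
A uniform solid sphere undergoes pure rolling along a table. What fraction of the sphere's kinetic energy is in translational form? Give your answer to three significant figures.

The moment of inertia is (2/5)MR², giving k ≡ I/(MR²) = 0.4.
With ω = v/R, KE_trans = ½Mv² and KE_rot = ½Iω² = ½kMv², so KE_total = ½(1+k)Mv².
The translational fraction is therefore 1/(1+k) = 1/1.4 ≈ 0.714.

fraction ≈ 0.714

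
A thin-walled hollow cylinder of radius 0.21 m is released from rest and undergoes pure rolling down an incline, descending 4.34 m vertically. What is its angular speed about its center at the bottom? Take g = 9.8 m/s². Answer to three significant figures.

ω ≈ 31.1 rad/s

With I = MR², the ratio k = I/(MR²) is 1.
Pure rolling means v = ωR; then KE = ½Mv² + ½I(v/R)² = ½(1+k)Mv² = Mv².
Energy conservation Mgh = ½(1+k)Mv² gives v = √(2gh/(1+k)) = √(2 × 9.8 × 4.34 / 2) = 6.522 m/s.
Then ω = v/R = 6.522 / 0.21 ≈ 31.1 rad/s.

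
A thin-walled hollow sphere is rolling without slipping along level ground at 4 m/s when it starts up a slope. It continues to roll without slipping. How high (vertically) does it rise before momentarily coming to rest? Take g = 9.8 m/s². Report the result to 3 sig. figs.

With I = (2/3)MR², the ratio k = I/(MR²) is 2/3.
The rolling condition ω = v/R makes the rotational term ½I(v/R)² = ½kMv², so KE_total = ½(1+k)Mv² = (5/6)Mv².
At the top the kinetic energy is zero, so (5/6)Mv₀² = Mgh.
Thus h = (1+k)v₀²/(2g) = 1.667 × 4² / (2 × 9.8) ≈ 1.36 m.

h ≈ 1.36 m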